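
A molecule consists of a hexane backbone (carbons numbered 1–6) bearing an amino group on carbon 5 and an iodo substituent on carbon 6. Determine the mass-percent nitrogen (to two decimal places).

Atom tally by fragment:
  CH3 → C:1 H:3
  CH2 → C:1 H:2
  CH2 → C:1 H:2
  CH2 → C:1 H:2
  CH(NH2) → C:1 H:3 N:1
  CH2I → C:1 H:2 I:1
Element totals:
  C: 6
  H: 14
  I: 1
  N: 1
Molecular formula: C6H14IN.
Molar mass = 227.089 g/mol.
Mass from N: 1 × 14.007 = 14.007 g/mol.
%N = 14.007 / 227.089 × 100 = 6.17%.

6.17%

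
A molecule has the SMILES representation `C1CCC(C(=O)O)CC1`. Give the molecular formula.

C7H12O2

Atom tally by fragment:
  cyclohexane ring core → C:6 H:12
  (− 1 ring H displaced by substituents)
  + COOH → C:1 H:1 O:2
Element totals:
  C: 7
  H: 12
  O: 2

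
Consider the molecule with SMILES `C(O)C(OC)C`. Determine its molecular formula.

C4H10O2

Atom tally by fragment:
  HOCH2 → C:1 H:3 O:1
  CH(OCH3) → C:2 H:4 O:1
  CH3 → C:1 H:3
Element totals:
  C: 4
  H: 10
  O: 2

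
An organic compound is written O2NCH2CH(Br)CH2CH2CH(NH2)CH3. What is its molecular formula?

C6H13BrN2O2

Element totals:
  C: 6
  H: 13
  Br: 1
  N: 2
  O: 2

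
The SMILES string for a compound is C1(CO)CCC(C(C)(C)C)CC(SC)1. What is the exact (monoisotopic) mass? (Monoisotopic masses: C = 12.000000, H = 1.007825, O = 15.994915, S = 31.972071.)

216.1548

Atom tally by fragment:
  cyclohexane ring core → C:6 H:12
  (− 3 ring H displaced by substituents)
  + CH2OH → C:1 H:3 O:1
  + C(CH3)3 → C:4 H:9
  + SCH3 → C:1 H:3 S:1
Element totals:
  C: 12
  H: 24
  O: 1
  S: 1
Molecular formula: C12H24OS.
  M = 12(12.0) + 24(1.007825) + 15.994915 + 31.972071
    = 144.000000 + 24.187800 + 15.994915 + 31.972071 = 216.154786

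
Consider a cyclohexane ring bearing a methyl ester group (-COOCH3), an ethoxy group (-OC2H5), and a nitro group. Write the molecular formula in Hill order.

C10H17NO5

Atom tally by fragment:
  cyclohexane ring core → C:6 H:12
  (− 3 ring H displaced by substituents)
  + COOCH3 → C:2 H:3 O:2
  + OC2H5 → C:2 H:5 O:1
  + NO2 → N:1 O:2
Element totals:
  C: 10
  H: 17
  N: 1
  O: 5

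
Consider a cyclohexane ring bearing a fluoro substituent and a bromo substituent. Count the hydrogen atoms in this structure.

10

Atom tally by fragment:
  cyclohexane ring core → C:6 H:12
  (− 2 ring H displaced by substituents)
  + F → F:1
  + Br → Br:1
Element totals:
  C: 6
  H: 10
  Br: 1
  F: 1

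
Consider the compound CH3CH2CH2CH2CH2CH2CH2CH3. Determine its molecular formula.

C8H18

Atom tally by fragment:
  CH3 → C:1 H:3
  CH2 → C:1 H:2
  CH2 → C:1 H:2
  CH2 → C:1 H:2
  CH2 → C:1 H:2
  CH2 → C:1 H:2
  CH2 → C:1 H:2
  CH3 → C:1 H:3
Element totals:
  C: 8
  H: 18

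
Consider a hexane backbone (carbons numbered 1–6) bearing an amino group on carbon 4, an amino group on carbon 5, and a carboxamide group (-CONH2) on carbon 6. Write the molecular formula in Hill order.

C7H17N3O

Atom tally by fragment:
  CH3 → C:1 H:3
  CH2 → C:1 H:2
  CH2 → C:1 H:2
  CH(NH2) → C:1 H:3 N:1
  CH(NH2) → C:1 H:3 N:1
  CH2CONH2 → C:2 H:4 O:1 N:1
Element totals:
  C: 7
  H: 17
  N: 3
  O: 1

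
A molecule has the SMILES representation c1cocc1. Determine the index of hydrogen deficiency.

Atom tally by fragment:
  furan ring core → C:4 H:4 O:1
Element totals:
  C: 4
  H: 4
  O: 1
Molecular formula: C4H4O.
DoU = (2C + 2 + N − H − X) / 2 = (2·4 + 2 + 0 − 4 − 0) / 2 = 3.

3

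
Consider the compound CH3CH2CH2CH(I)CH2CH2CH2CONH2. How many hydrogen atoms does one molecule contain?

Element totals:
  C: 8
  H: 16
  I: 1
  N: 1
  O: 1

16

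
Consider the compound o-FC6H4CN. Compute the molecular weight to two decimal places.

Atom tally by fragment:
  benzene ring core → C:6 H:6
  (− 2 ring H displaced by substituents)
  + F → F:1
  + CN → C:1 N:1
Element totals:
  C: 7
  H: 4
  F: 1
  N: 1
Molecular formula: C7H4FN.
  M = 7(12.011) + 4(1.008) + 18.998 + 14.007
    = 84.077 + 4.032 + 18.998 + 14.007 = 121.114

121.11 g/mol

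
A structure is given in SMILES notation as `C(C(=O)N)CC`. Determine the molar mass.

Atom tally by fragment:
  H2NOCCH2 → C:2 H:4 O:1 N:1
  CH2 → C:1 H:2
  CH3 → C:1 H:3
Element totals:
  C: 4
  H: 9
  N: 1
  O: 1
Molecular formula: C4H9NO.
  M = 4(12.011) + 9(1.008) + 14.007 + 15.999
    = 48.044 + 9.072 + 14.007 + 15.999 = 87.122

87.12 g/mol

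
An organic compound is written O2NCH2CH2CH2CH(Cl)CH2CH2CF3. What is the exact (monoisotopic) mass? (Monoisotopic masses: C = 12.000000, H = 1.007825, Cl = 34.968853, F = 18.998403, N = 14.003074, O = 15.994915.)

Element totals:
  C: 7
  H: 11
  Cl: 1
  F: 3
  N: 1
  O: 2
Molecular formula: C7H11ClF3NO2.
  M = 7(12.0) + 11(1.007825) + 34.968853 + 3(18.998403) + 14.003074 + 2(15.994915)
    = 84.000000 + 11.086075 + 34.968853 + 56.995209 + 14.003074 + 31.989830 = 233.043041

233.0430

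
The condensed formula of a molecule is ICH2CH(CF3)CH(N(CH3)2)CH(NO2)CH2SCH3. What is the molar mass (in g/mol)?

Element totals:
  C: 9
  H: 16
  F: 3
  I: 1
  N: 2
  O: 2
  S: 1
Molecular formula: C9H16F3IN2O2S.
  M = 9(12.011) + 16(1.008) + 3(18.998) + 126.904 + 2(14.007) + 2(15.999) + 32.06
    = 108.099 + 16.128 + 56.994 + 126.904 + 28.014 + 31.998 + 32.060 = 400.197

400.20 g/mol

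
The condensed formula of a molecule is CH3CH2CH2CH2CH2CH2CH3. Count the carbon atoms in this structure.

7

Atom tally by fragment:
  CH3 → C:1 H:3
  CH2 → C:1 H:2
  CH2 → C:1 H:2
  CH2 → C:1 H:2
  CH2 → C:1 H:2
  CH2 → C:1 H:2
  CH3 → C:1 H:3
Element totals:
  C: 7
  H: 16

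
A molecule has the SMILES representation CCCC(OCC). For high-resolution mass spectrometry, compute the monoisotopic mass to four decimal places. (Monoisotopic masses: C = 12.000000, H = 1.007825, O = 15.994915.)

Atom tally by fragment:
  CH3 → C:1 H:3
  CH2 → C:1 H:2
  CH2 → C:1 H:2
  CH2OC2H5 → C:3 H:7 O:1
Element totals:
  C: 6
  H: 14
  O: 1
Molecular formula: C6H14O.
  M = 6(12.0) + 14(1.007825) + 15.994915
    = 72.000000 + 14.109550 + 15.994915 = 102.104465

102.1045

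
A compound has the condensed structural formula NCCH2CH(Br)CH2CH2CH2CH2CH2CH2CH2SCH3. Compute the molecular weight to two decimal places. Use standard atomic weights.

Element totals:
  C: 11
  H: 20
  Br: 1
  N: 1
  S: 1
Molecular formula: C11H20BrNS.
  M = 11(12.011) + 20(1.008) + 79.904 + 14.007 + 32.06
    = 132.121 + 20.160 + 79.904 + 14.007 + 32.060 = 278.252

278.25 g/mol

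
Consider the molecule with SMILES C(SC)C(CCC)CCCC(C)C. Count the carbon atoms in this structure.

Atom tally by fragment:
  CH3SCH2 → C:2 H:5 S:1
  CH(CH2CH2CH3) → C:4 H:8
  CH2 → C:1 H:2
  CH2 → C:1 H:2
  CH2 → C:1 H:2
  CH(CH3) → C:2 H:4
  CH3 → C:1 H:3
Element totals:
  C: 12
  H: 26
  S: 1

12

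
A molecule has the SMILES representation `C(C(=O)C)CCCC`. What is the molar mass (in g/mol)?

Atom tally by fragment:
  CH3COCH2 → C:3 H:5 O:1
  CH2 → C:1 H:2
  CH2 → C:1 H:2
  CH2 → C:1 H:2
  CH3 → C:1 H:3
Element totals:
  C: 7
  H: 14
  O: 1
Molecular formula: C7H14O.
  M = 7(12.011) + 14(1.008) + 15.999
    = 84.077 + 14.112 + 15.999 = 114.188

114.19 g/mol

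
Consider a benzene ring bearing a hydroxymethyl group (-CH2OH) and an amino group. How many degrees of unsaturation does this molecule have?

4

Atom tally by fragment:
  benzene ring core → C:6 H:6
  (− 2 ring H displaced by substituents)
  + CH2OH → C:1 H:3 O:1
  + NH2 → N:1 H:2
Element totals:
  C: 7
  H: 9
  N: 1
  O: 1
Molecular formula: C7H9NO.
DoU = (2C + 2 + N − H − X) / 2 = (2·7 + 2 + 1 − 9 − 0) / 2 = 4.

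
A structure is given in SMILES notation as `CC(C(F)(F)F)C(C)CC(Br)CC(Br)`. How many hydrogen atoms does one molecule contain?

15

Atom tally by fragment:
  CH3 → C:1 H:3
  CH(CF3) → C:2 H:1 F:3
  CH(CH3) → C:2 H:4
  CH2 → C:1 H:2
  CH(Br) → C:1 H:1 Br:1
  CH2 → C:1 H:2
  CH2Br → C:1 H:2 Br:1
Element totals:
  C: 9
  H: 15
  Br: 2
  F: 3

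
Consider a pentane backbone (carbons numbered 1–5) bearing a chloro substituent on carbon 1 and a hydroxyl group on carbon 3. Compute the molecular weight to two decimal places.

Atom tally by fragment:
  ClCH2 → C:1 H:2 Cl:1
  CH2 → C:1 H:2
  CH(OH) → C:1 H:2 O:1
  CH2 → C:1 H:2
  CH3 → C:1 H:3
Element totals:
  C: 5
  H: 11
  Cl: 1
  O: 1
Molecular formula: C5H11ClO.
  M = 5(12.011) + 11(1.008) + 35.45 + 15.999
    = 60.055 + 11.088 + 35.450 + 15.999 = 122.592

122.59 g/mol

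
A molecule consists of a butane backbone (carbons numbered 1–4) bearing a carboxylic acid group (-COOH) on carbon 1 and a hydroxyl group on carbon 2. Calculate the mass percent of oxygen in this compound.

40.63%

Atom tally by fragment:
  HOOCCH2 → C:2 H:3 O:2
  CH(OH) → C:1 H:2 O:1
  CH2 → C:1 H:2
  CH3 → C:1 H:3
Element totals:
  C: 5
  H: 10
  O: 3
Molecular formula: C5H10O3.
Molar mass = 118.132 g/mol.
Mass from O: 3 × 15.999 = 47.997 g/mol.
%O = 47.997 / 118.132 × 100 = 40.63%.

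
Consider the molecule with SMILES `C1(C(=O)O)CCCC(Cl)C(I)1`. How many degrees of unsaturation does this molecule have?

2

Atom tally by fragment:
  cyclohexane ring core → C:6 H:12
  (− 3 ring H displaced by substituents)
  + COOH → C:1 H:1 O:2
  + Cl → Cl:1
  + I → I:1
Element totals:
  C: 7
  H: 10
  Cl: 1
  I: 1
  O: 2
Molecular formula: C7H10ClIO2.
DoU = (2C + 2 + N − H − X) / 2 = (2·7 + 2 + 0 − 10 − 2) / 2 = 2.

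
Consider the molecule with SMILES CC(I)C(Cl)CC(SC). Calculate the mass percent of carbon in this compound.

25.87%

Atom tally by fragment:
  CH3 → C:1 H:3
  CH(I) → C:1 H:1 I:1
  CH(Cl) → C:1 H:1 Cl:1
  CH2 → C:1 H:2
  CH2SCH3 → C:2 H:5 S:1
Element totals:
  C: 6
  H: 12
  Cl: 1
  I: 1
  S: 1
Molecular formula: C6H12ClIS.
Molar mass = 278.576 g/mol.
Mass from C: 6 × 12.011 = 72.066 g/mol.
%C = 72.066 / 278.576 × 100 = 25.87%.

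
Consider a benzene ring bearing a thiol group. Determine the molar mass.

110.17 g/mol

Atom tally by fragment:
  benzene ring core → C:6 H:6
  (− 1 ring H displaced by substituents)
  + SH → S:1 H:1
Element totals:
  C: 6
  H: 6
  S: 1
Molecular formula: C6H6S.
  M = 6(12.011) + 6(1.008) + 32.06
    = 72.066 + 6.048 + 32.060 = 110.174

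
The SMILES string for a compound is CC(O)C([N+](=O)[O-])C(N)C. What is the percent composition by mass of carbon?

Atom tally by fragment:
  CH3 → C:1 H:3
  CH(OH) → C:1 H:2 O:1
  CH(NO2) → C:1 H:1 N:1 O:2
  CH(NH2) → C:1 H:3 N:1
  CH3 → C:1 H:3
Element totals:
  C: 5
  H: 12
  N: 2
  O: 3
Molecular formula: C5H12N2O3.
Molar mass = 148.162 g/mol.
Mass from C: 5 × 12.011 = 60.055 g/mol.
%C = 60.055 / 148.162 × 100 = 40.53%.

40.53%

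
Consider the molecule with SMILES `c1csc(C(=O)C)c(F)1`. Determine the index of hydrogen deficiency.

4

Atom tally by fragment:
  thiophene ring core → C:4 H:4 S:1
  (− 2 ring H displaced by substituents)
  + COCH3 → C:2 H:3 O:1
  + F → F:1
Element totals:
  C: 6
  H: 5
  F: 1
  O: 1
  S: 1
Molecular formula: C6H5FOS.
DoU = (2C + 2 + N − H − X) / 2 = (2·6 + 2 + 0 − 5 − 1) / 2 = 4.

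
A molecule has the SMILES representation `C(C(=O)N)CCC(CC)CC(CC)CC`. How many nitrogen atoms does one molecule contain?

1

Atom tally by fragment:
  H2NOCCH2 → C:2 H:4 O:1 N:1
  CH2 → C:1 H:2
  CH2 → C:1 H:2
  CH(C2H5) → C:3 H:6
  CH2 → C:1 H:2
  CH(C2H5) → C:3 H:6
  CH2 → C:1 H:2
  CH3 → C:1 H:3
Element totals:
  C: 13
  H: 27
  N: 1
  O: 1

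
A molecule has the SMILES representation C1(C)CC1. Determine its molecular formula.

C4H8

Atom tally by fragment:
  cyclopropane ring core → C:3 H:6
  (− 1 ring H displaced by substituents)
  + CH3 → C:1 H:3
Element totals:
  C: 4
  H: 8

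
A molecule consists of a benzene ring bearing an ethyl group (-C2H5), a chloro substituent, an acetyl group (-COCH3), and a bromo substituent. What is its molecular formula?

C10H10BrClO

Atom tally by fragment:
  benzene ring core → C:6 H:6
  (− 4 ring H displaced by substituents)
  + C2H5 → C:2 H:5
  + Cl → Cl:1
  + COCH3 → C:2 H:3 O:1
  + Br → Br:1
Element totals:
  C: 10
  H: 10
  Br: 1
  Cl: 1
  O: 1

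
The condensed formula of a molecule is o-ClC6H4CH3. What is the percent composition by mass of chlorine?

Atom tally by fragment:
  benzene ring core → C:6 H:6
  (− 2 ring H displaced by substituents)
  + Cl → Cl:1
  + CH3 → C:1 H:3
Element totals:
  C: 7
  H: 7
  Cl: 1
Molecular formula: C7H7Cl.
Molar mass = 126.583 g/mol.
Mass from Cl: 1 × 35.45 = 35.450 g/mol.
%Cl = 35.450 / 126.583 × 100 = 28.01%.

28.01%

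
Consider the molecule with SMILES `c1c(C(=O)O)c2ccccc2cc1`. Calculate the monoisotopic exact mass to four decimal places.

172.0524

Atom tally by fragment:
  naphthalene ring system core → C:10 H:8
  (− 1 ring H displaced by substituents)
  + COOH → C:1 H:1 O:2
Element totals:
  C: 11
  H: 8
  O: 2
Molecular formula: C11H8O2.
  M = 11(12.0) + 8(1.007825) + 2(15.994915)
    = 132.000000 + 8.062600 + 31.989830 = 172.052430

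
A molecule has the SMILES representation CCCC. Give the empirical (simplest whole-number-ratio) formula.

Atom tally by fragment:
  CH3 → C:1 H:3
  CH2 → C:1 H:2
  CH2 → C:1 H:2
  CH3 → C:1 H:3
Element totals:
  C: 4
  H: 10
Molecular formula: C4H10.
gcd of subscripts = 2; dividing each by 2:
  C: 4/2 = 2
  H: 10/2 = 5

C2H5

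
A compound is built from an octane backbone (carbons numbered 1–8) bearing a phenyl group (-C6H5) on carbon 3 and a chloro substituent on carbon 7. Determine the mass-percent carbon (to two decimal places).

74.81%

Atom tally by fragment:
  CH3 → C:1 H:3
  CH2 → C:1 H:2
  CH(C6H5) → C:7 H:6
  CH2 → C:1 H:2
  CH2 → C:1 H:2
  CH2 → C:1 H:2
  CH(Cl) → C:1 H:1 Cl:1
  CH3 → C:1 H:3
Element totals:
  C: 14
  H: 21
  Cl: 1
Molecular formula: C14H21Cl.
Molar mass = 224.772 g/mol.
Mass from C: 14 × 12.011 = 168.154 g/mol.
%C = 168.154 / 224.772 × 100 = 74.81%.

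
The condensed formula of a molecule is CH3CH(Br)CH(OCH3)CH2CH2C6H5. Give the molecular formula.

C12H17BrO

Element totals:
  C: 12
  H: 17
  Br: 1
  O: 1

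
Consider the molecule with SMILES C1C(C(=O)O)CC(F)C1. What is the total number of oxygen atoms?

2

Atom tally by fragment:
  cyclopentane ring core → C:5 H:10
  (− 2 ring H displaced by substituents)
  + COOH → C:1 H:1 O:2
  + F → F:1
Element totals:
  C: 6
  H: 9
  F: 1
  O: 2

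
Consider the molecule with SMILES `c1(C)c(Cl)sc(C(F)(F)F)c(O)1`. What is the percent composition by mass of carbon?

33.27%

Atom tally by fragment:
  thiophene ring core → C:4 H:4 S:1
  (− 4 ring H displaced by substituents)
  + CH3 → C:1 H:3
  + Cl → Cl:1
  + CF3 → C:1 F:3
  + OH → O:1 H:1
Element totals:
  C: 6
  H: 4
  Cl: 1
  F: 3
  O: 1
  S: 1
Molecular formula: C6H4ClF3OS.
Molar mass = 216.601 g/mol.
Mass from C: 6 × 12.011 = 72.066 g/mol.
%C = 72.066 / 216.601 × 100 = 33.27%.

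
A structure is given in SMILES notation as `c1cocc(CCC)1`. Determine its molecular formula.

C7H10O

Atom tally by fragment:
  furan ring core → C:4 H:4 O:1
  (− 1 ring H displaced by substituents)
  + CH2CH2CH3 → C:3 H:7
Element totals:
  C: 7
  H: 10
  O: 1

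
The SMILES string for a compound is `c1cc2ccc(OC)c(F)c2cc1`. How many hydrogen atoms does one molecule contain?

9

Atom tally by fragment:
  naphthalene ring system core → C:10 H:8
  (− 2 ring H displaced by substituents)
  + OCH3 → C:1 H:3 O:1
  + F → F:1
Element totals:
  C: 11
  H: 9
  F: 1
  O: 1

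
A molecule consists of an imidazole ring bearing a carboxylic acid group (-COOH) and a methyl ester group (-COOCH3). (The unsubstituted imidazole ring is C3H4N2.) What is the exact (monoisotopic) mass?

170.0328

Atom tally by fragment:
  imidazole ring core → C:3 H:4 N:2
  (− 2 ring H displaced by substituents)
  + COOH → C:1 H:1 O:2
  + COOCH3 → C:2 H:3 O:2
Element totals:
  C: 6
  H: 6
  N: 2
  O: 4
Molecular formula: C6H6N2O4.
  M = 6(12.0) + 6(1.007825) + 2(14.003074) + 4(15.994915)
    = 72.000000 + 6.046950 + 28.006148 + 63.979660 = 170.032758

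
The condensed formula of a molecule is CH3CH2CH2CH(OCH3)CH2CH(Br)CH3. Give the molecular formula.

Atom tally by fragment:
  CH3 → C:1 H:3
  CH2 → C:1 H:2
  CH2 → C:1 H:2
  CH(OCH3) → C:2 H:4 O:1
  CH2 → C:1 H:2
  CH(Br) → C:1 H:1 Br:1
  CH3 → C:1 H:3
Element totals:
  C: 8
  H: 17
  Br: 1
  O: 1

C8H17BrO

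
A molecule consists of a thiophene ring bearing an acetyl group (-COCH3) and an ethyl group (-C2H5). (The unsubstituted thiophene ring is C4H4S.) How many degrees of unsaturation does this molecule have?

Atom tally by fragment:
  thiophene ring core → C:4 H:4 S:1
  (− 2 ring H displaced by substituents)
  + COCH3 → C:2 H:3 O:1
  + C2H5 → C:2 H:5
Element totals:
  C: 8
  H: 10
  O: 1
  S: 1
Molecular formula: C8H10OS.
DoU = (2C + 2 + N − H − X) / 2 = (2·8 + 2 + 0 − 10 − 0) / 2 = 4.

4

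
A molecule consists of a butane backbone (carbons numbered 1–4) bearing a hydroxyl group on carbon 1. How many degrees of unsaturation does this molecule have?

Atom tally by fragment:
  HOCH2 → C:1 H:3 O:1
  CH2 → C:1 H:2
  CH2 → C:1 H:2
  CH3 → C:1 H:3
Element totals:
  C: 4
  H: 10
  O: 1
Molecular formula: C4H10O.
DoU = (2C + 2 + N − H − X) / 2 = (2·4 + 2 + 0 − 10 − 0) / 2 = 0.

0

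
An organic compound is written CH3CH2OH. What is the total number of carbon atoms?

2

Atom tally by fragment:
  CH3 → C:1 H:3
  CH2OH → C:1 H:3 O:1
Element totals:
  C: 2
  H: 6
  O: 1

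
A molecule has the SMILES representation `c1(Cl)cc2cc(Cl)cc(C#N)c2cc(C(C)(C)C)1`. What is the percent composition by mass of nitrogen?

Atom tally by fragment:
  naphthalene ring system core → C:10 H:8
  (− 4 ring H displaced by substituents)
  + Cl → Cl:1
  + Cl → Cl:1
  + CN → C:1 N:1
  + C(CH3)3 → C:4 H:9
Element totals:
  C: 15
  H: 13
  Cl: 2
  N: 1
Molecular formula: C15H13Cl2N.
Molar mass = 278.176 g/mol.
Mass from N: 1 × 14.007 = 14.007 g/mol.
%N = 14.007 / 278.176 × 100 = 5.04%.

5.04%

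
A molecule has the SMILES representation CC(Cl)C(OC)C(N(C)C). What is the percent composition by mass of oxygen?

9.66%

Atom tally by fragment:
  CH3 → C:1 H:3
  CH(Cl) → C:1 H:1 Cl:1
  CH(OCH3) → C:2 H:4 O:1
  CH2N(CH3)2 → C:3 H:8 N:1
Element totals:
  C: 7
  H: 16
  Cl: 1
  N: 1
  O: 1
Molecular formula: C7H16ClNO.
Molar mass = 165.661 g/mol.
Mass from O: 1 × 15.999 = 15.999 g/mol.
%O = 15.999 / 165.661 × 100 = 9.66%.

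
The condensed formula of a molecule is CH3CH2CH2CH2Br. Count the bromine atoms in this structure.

Atom tally by fragment:
  CH3 → C:1 H:3
  CH2 → C:1 H:2
  CH2 → C:1 H:2
  CH2Br → C:1 H:2 Br:1
Element totals:
  C: 4
  H: 9
  Br: 1

1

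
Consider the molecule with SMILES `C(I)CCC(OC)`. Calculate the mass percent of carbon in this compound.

28.06%

Atom tally by fragment:
  ICH2 → C:1 H:2 I:1
  CH2 → C:1 H:2
  CH2 → C:1 H:2
  CH2OCH3 → C:2 H:5 O:1
Element totals:
  C: 5
  H: 11
  I: 1
  O: 1
Molecular formula: C5H11IO.
Molar mass = 214.046 g/mol.
Mass from C: 5 × 12.011 = 60.055 g/mol.
%C = 60.055 / 214.046 × 100 = 28.06%.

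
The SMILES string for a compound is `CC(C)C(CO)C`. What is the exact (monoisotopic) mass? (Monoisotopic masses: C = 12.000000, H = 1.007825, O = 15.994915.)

102.1045

Atom tally by fragment:
  CH3 → C:1 H:3
  CH(CH3) → C:2 H:4
  CH(CH2OH) → C:2 H:4 O:1
  CH3 → C:1 H:3
Element totals:
  C: 6
  H: 14
  O: 1
Molecular formula: C6H14O.
  M = 6(12.0) + 14(1.007825) + 15.994915
    = 72.000000 + 14.109550 + 15.994915 = 102.104465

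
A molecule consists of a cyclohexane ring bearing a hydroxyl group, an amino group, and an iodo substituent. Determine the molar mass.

Atom tally by fragment:
  cyclohexane ring core → C:6 H:12
  (− 3 ring H displaced by substituents)
  + OH → O:1 H:1
  + NH2 → N:1 H:2
  + I → I:1
Element totals:
  C: 6
  H: 12
  I: 1
  N: 1
  O: 1
Molecular formula: C6H12INO.
  M = 6(12.011) + 12(1.008) + 126.904 + 14.007 + 15.999
    = 72.066 + 12.096 + 126.904 + 14.007 + 15.999 = 241.072

241.07 g/mol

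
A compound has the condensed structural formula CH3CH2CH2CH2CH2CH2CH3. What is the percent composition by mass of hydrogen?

Atom tally by fragment:
  CH3 → C:1 H:3
  CH2 → C:1 H:2
  CH2 → C:1 H:2
  CH2 → C:1 H:2
  CH2 → C:1 H:2
  CH2 → C:1 H:2
  CH3 → C:1 H:3
Element totals:
  C: 7
  H: 16
Molecular formula: C7H16.
Molar mass = 100.205 g/mol.
Mass from H: 16 × 1.008 = 16.128 g/mol.
%H = 16.128 / 100.205 × 100 = 16.10%.

16.10%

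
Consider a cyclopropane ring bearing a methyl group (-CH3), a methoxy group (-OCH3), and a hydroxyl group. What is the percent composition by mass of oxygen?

Atom tally by fragment:
  cyclopropane ring core → C:3 H:6
  (− 3 ring H displaced by substituents)
  + CH3 → C:1 H:3
  + OCH3 → C:1 H:3 O:1
  + OH → O:1 H:1
Element totals:
  C: 5
  H: 10
  O: 2
Molecular formula: C5H10O2.
Molar mass = 102.133 g/mol.
Mass from O: 2 × 15.999 = 31.998 g/mol.
%O = 31.998 / 102.133 × 100 = 31.33%.

31.33%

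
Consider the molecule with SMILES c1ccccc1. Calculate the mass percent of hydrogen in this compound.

7.74%

Atom tally by fragment:
  benzene ring core → C:6 H:6
Element totals:
  C: 6
  H: 6
Molecular formula: C6H6.
Molar mass = 78.114 g/mol.
Mass from H: 6 × 1.008 = 6.048 g/mol.
%H = 6.048 / 78.114 × 100 = 7.74%.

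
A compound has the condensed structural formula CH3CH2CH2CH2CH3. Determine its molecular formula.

C5H12

Atom tally by fragment:
  CH3 → C:1 H:3
  CH2 → C:1 H:2
  CH2 → C:1 H:2
  CH2 → C:1 H:2
  CH3 → C:1 H:3
Element totals:
  C: 5
  H: 12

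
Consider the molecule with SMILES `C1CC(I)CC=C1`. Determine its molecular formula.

C6H9I

Atom tally by fragment:
  cyclohexene ring core → C:6 H:10
  (− 1 ring H displaced by substituents)
  + I → I:1
Element totals:
  C: 6
  H: 9
  I: 1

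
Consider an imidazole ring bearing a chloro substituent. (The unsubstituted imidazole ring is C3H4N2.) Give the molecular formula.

Atom tally by fragment:
  imidazole ring core → C:3 H:4 N:2
  (− 1 ring H displaced by substituents)
  + Cl → Cl:1
Element totals:
  C: 3
  H: 3
  Cl: 1
  N: 2

C3H3ClN2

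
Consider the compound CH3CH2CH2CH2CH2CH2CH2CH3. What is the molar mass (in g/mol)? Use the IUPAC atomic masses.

Element totals:
  C: 8
  H: 18
Molecular formula: C8H18.
  M = 8(12.011) + 18(1.008)
    = 96.088 + 18.144 = 114.232

114.23 g/mol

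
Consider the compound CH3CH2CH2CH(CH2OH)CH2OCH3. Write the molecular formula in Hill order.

Element totals:
  C: 7
  H: 16
  O: 2

C7H16O2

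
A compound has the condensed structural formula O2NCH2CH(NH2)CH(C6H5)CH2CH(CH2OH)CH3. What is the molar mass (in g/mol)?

Element totals:
  C: 13
  H: 20
  N: 2
  O: 3
Molecular formula: C13H20N2O3.
  M = 13(12.011) + 20(1.008) + 2(14.007) + 3(15.999)
    = 156.143 + 20.160 + 28.014 + 47.997 = 252.314

252.31 g/mol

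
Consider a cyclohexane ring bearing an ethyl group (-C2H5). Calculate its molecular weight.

112.22 g/mol

Atom tally by fragment:
  cyclohexane ring core → C:6 H:12
  (− 1 ring H displaced by substituents)
  + C2H5 → C:2 H:5
Element totals:
  C: 8
  H: 16
Molecular formula: C8H16.
  M = 8(12.011) + 16(1.008)
    = 96.088 + 16.128 = 112.216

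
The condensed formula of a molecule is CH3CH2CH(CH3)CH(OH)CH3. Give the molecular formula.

Element totals:
  C: 6
  H: 14
  O: 1

C6H14O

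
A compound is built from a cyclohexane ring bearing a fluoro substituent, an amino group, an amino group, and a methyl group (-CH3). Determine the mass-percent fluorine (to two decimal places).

Atom tally by fragment:
  cyclohexane ring core → C:6 H:12
  (− 4 ring H displaced by substituents)
  + F → F:1
  + NH2 → N:1 H:2
  + NH2 → N:1 H:2
  + CH3 → C:1 H:3
Element totals:
  C: 7
  H: 15
  F: 1
  N: 2
Molecular formula: C7H15FN2.
Molar mass = 146.209 g/mol.
Mass from F: 1 × 18.998 = 18.998 g/mol.
%F = 18.998 / 146.209 × 100 = 12.99%.

12.99%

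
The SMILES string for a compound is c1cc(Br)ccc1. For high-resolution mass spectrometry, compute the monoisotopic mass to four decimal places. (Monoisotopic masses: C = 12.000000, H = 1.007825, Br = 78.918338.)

155.9575

Atom tally by fragment:
  benzene ring core → C:6 H:6
  (− 1 ring H displaced by substituents)
  + Br → Br:1
Element totals:
  C: 6
  H: 5
  Br: 1
Molecular formula: C6H5Br.
  M = 6(12.0) + 5(1.007825) + 78.918338
    = 72.000000 + 5.039125 + 78.918338 = 155.957463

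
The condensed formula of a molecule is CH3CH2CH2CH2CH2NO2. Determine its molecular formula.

Atom tally by fragment:
  CH3 → C:1 H:3
  CH2 → C:1 H:2
  CH2 → C:1 H:2
  CH2 → C:1 H:2
  CH2NO2 → C:1 H:2 N:1 O:2
Element totals:
  C: 5
  H: 11
  N: 1
  O: 2

C5H11NO2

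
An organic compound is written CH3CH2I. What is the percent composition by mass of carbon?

15.40%

Atom tally by fragment:
  CH3 → C:1 H:3
  CH2I → C:1 H:2 I:1
Element totals:
  C: 2
  H: 5
  I: 1
Molecular formula: C2H5I.
Molar mass = 155.966 g/mol.
Mass from C: 2 × 12.011 = 24.022 g/mol.
%C = 24.022 / 155.966 × 100 = 15.40%.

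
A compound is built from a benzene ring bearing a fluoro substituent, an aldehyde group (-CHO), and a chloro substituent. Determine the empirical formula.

Atom tally by fragment:
  benzene ring core → C:6 H:6
  (− 3 ring H displaced by substituents)
  + F → F:1
  + CHO → C:1 H:1 O:1
  + Cl → Cl:1
Element totals:
  C: 7
  H: 4
  Cl: 1
  F: 1
  O: 1
Molecular formula: C7H4ClFO.
gcd of subscripts (7, 1, 1, 4, 1) = 1, so the empirical formula equals the molecular formula.

C7H4ClFO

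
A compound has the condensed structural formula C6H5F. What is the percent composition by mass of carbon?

74.99%

Element totals:
  C: 6
  H: 5
  F: 1
Molecular formula: C6H5F.
Molar mass = 96.104 g/mol.
Mass from C: 6 × 12.011 = 72.066 g/mol.
%C = 72.066 / 96.104 × 100 = 74.99%.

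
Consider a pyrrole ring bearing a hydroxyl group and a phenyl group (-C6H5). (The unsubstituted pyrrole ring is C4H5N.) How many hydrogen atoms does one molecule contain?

Atom tally by fragment:
  pyrrole ring core → C:4 H:5 N:1
  (− 2 ring H displaced by substituents)
  + OH → O:1 H:1
  + C6H5 → C:6 H:5
Element totals:
  C: 10
  H: 9
  N: 1
  O: 1

9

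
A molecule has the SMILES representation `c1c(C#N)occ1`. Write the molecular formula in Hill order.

C5H3NO

Atom tally by fragment:
  furan ring core → C:4 H:4 O:1
  (− 1 ring H displaced by substituents)
  + CN → C:1 N:1
Element totals:
  C: 5
  H: 3
  N: 1
  O: 1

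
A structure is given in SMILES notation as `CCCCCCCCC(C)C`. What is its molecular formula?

Atom tally by fragment:
  CH3 → C:1 H:3
  CH2 → C:1 H:2
  CH2 → C:1 H:2
  CH2 → C:1 H:2
  CH2 → C:1 H:2
  CH2 → C:1 H:2
  CH2 → C:1 H:2
  CH2 → C:1 H:2
  CH(CH3) → C:2 H:4
  CH3 → C:1 H:3
Element totals:
  C: 11
  H: 24

C11H24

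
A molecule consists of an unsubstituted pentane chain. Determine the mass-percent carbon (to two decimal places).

83.24%

Atom tally by fragment:
  CH3 → C:1 H:3
  CH2 → C:1 H:2
  CH2 → C:1 H:2
  CH2 → C:1 H:2
  CH3 → C:1 H:3
Element totals:
  C: 5
  H: 12
Molecular formula: C5H12.
Molar mass = 72.151 g/mol.
Mass from C: 5 × 12.011 = 60.055 g/mol.
%C = 60.055 / 72.151 × 100 = 83.24%.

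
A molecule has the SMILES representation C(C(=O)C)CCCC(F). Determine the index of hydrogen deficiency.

1

Atom tally by fragment:
  CH3COCH2 → C:3 H:5 O:1
  CH2 → C:1 H:2
  CH2 → C:1 H:2
  CH2 → C:1 H:2
  CH2F → C:1 H:2 F:1
Element totals:
  C: 7
  H: 13
  F: 1
  O: 1
Molecular formula: C7H13FO.
DoU = (2C + 2 + N − H − X) / 2 = (2·7 + 2 + 0 − 13 − 1) / 2 = 1.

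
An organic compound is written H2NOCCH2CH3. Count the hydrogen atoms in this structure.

7

Atom tally by fragment:
  H2NOCCH2 → C:2 H:4 O:1 N:1
  CH3 → C:1 H:3
Element totals:
  C: 3
  H: 7
  N: 1
  O: 1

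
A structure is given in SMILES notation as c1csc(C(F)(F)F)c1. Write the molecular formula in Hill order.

C5H3F3S

Atom tally by fragment:
  thiophene ring core → C:4 H:4 S:1
  (− 1 ring H displaced by substituents)
  + CF3 → C:1 F:3
Element totals:
  C: 5
  H: 3
  F: 3
  S: 1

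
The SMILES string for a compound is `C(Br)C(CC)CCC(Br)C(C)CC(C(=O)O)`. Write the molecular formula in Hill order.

Atom tally by fragment:
  BrCH2 → C:1 H:2 Br:1
  CH(C2H5) → C:3 H:6
  CH2 → C:1 H:2
  CH2 → C:1 H:2
  CH(Br) → C:1 H:1 Br:1
  CH(CH3) → C:2 H:4
  CH2 → C:1 H:2
  CH2COOH → C:2 H:3 O:2
Element totals:
  C: 12
  H: 22
  Br: 2
  O: 2

C12H22Br2O2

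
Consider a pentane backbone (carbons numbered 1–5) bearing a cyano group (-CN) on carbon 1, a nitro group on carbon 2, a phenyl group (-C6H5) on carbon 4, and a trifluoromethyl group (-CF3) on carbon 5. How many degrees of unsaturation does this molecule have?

7

Atom tally by fragment:
  NCCH2 → C:2 H:2 N:1
  CH(NO2) → C:1 H:1 N:1 O:2
  CH2 → C:1 H:2
  CH(C6H5) → C:7 H:6
  CH2CF3 → C:2 H:2 F:3
Element totals:
  C: 13
  H: 13
  F: 3
  N: 2
  O: 2
Molecular formula: C13H13F3N2O2.
DoU = (2C + 2 + N − H − X) / 2 = (2·13 + 2 + 2 − 13 − 3) / 2 = 7.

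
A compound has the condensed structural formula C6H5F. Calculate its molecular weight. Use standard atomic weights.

Element totals:
  C: 6
  H: 5
  F: 1
Molecular formula: C6H5F.
  M = 6(12.011) + 5(1.008) + 18.998
    = 72.066 + 5.040 + 18.998 = 96.104

96.10 g/mol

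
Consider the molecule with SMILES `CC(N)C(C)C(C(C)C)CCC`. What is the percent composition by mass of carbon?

77.12%

Atom tally by fragment:
  CH3 → C:1 H:3
  CH(NH2) → C:1 H:3 N:1
  CH(CH3) → C:2 H:4
  CH(CH(CH3)2) → C:4 H:8
  CH2 → C:1 H:2
  CH2 → C:1 H:2
  CH3 → C:1 H:3
Element totals:
  C: 11
  H: 25
  N: 1
Molecular formula: C11H25N.
Molar mass = 171.328 g/mol.
Mass from C: 11 × 12.011 = 132.121 g/mol.
%C = 132.121 / 171.328 × 100 = 77.12%.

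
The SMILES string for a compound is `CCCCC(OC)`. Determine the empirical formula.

C6H14O

Atom tally by fragment:
  CH3 → C:1 H:3
  CH2 → C:1 H:2
  CH2 → C:1 H:2
  CH2 → C:1 H:2
  CH2OCH3 → C:2 H:5 O:1
Element totals:
  C: 6
  H: 14
  O: 1
Molecular formula: C6H14O.
gcd of subscripts (6, 14, 1) = 1, so the empirical formula equals the molecular formula.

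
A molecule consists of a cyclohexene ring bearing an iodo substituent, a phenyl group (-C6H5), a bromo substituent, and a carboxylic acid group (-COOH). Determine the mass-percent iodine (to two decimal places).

31.18%

Atom tally by fragment:
  cyclohexene ring core → C:6 H:10
  (− 4 ring H displaced by substituents)
  + I → I:1
  + C6H5 → C:6 H:5
  + Br → Br:1
  + COOH → C:1 H:1 O:2
Element totals:
  C: 13
  H: 12
  Br: 1
  I: 1
  O: 2
Molecular formula: C13H12BrIO2.
Molar mass = 407.045 g/mol.
Mass from I: 1 × 126.904 = 126.904 g/mol.
%I = 126.904 / 407.045 × 100 = 31.18%.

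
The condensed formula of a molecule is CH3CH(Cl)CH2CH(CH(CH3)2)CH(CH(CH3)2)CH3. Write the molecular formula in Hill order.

C12H25Cl

Atom tally by fragment:
  CH3 → C:1 H:3
  CH(Cl) → C:1 H:1 Cl:1
  CH2 → C:1 H:2
  CH(CH(CH3)2) → C:4 H:8
  CH(CH(CH3)2) → C:4 H:8
  CH3 → C:1 H:3
Element totals:
  C: 12
  H: 25
  Cl: 1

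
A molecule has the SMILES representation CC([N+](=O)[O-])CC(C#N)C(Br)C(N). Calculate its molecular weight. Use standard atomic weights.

Atom tally by fragment:
  CH3 → C:1 H:3
  CH(NO2) → C:1 H:1 N:1 O:2
  CH2 → C:1 H:2
  CH(CN) → C:2 H:1 N:1
  CH(Br) → C:1 H:1 Br:1
  CH2NH2 → C:1 H:4 N:1
Element totals:
  C: 7
  H: 12
  Br: 1
  N: 3
  O: 2
Molecular formula: C7H12BrN3O2.
  M = 7(12.011) + 12(1.008) + 79.904 + 3(14.007) + 2(15.999)
    = 84.077 + 12.096 + 79.904 + 42.021 + 31.998 = 250.096

250.10 g/mol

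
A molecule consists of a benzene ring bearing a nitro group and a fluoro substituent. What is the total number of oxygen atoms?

2

Atom tally by fragment:
  benzene ring core → C:6 H:6
  (− 2 ring H displaced by substituents)
  + NO2 → N:1 O:2
  + F → F:1
Element totals:
  C: 6
  H: 4
  F: 1
  N: 1
  O: 2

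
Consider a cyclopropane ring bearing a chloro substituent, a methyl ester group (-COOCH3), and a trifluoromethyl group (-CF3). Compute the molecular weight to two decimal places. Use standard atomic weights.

Atom tally by fragment:
  cyclopropane ring core → C:3 H:6
  (− 3 ring H displaced by substituents)
  + Cl → Cl:1
  + COOCH3 → C:2 H:3 O:2
  + CF3 → C:1 F:3
Element totals:
  C: 6
  H: 6
  Cl: 1
  F: 3
  O: 2
Molecular formula: C6H6ClF3O2.
  M = 6(12.011) + 6(1.008) + 35.45 + 3(18.998) + 2(15.999)
    = 72.066 + 6.048 + 35.450 + 56.994 + 31.998 = 202.556

202.56 g/mol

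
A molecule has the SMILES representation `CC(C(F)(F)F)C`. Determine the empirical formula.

Atom tally by fragment:
  CH3 → C:1 H:3
  CH(CF3) → C:2 H:1 F:3
  CH3 → C:1 H:3
Element totals:
  C: 4
  H: 7
  F: 3
Molecular formula: C4H7F3.
gcd of subscripts (4, 3, 7) = 1, so the empirical formula equals the molecular formula.

C4H7F3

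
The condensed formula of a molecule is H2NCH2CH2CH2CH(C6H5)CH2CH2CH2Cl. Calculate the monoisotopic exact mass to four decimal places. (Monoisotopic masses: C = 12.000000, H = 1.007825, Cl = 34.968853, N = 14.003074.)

225.1284

Atom tally by fragment:
  H2NCH2 → C:1 H:4 N:1
  CH2 → C:1 H:2
  CH2 → C:1 H:2
  CH(C6H5) → C:7 H:6
  CH2 → C:1 H:2
  CH2 → C:1 H:2
  CH2Cl → C:1 H:2 Cl:1
Element totals:
  C: 13
  H: 20
  Cl: 1
  N: 1
Molecular formula: C13H20ClN.
  M = 13(12.0) + 20(1.007825) + 34.968853 + 14.003074
    = 156.000000 + 20.156500 + 34.968853 + 14.003074 = 225.128427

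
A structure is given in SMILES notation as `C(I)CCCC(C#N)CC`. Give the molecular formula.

C8H14IN

Atom tally by fragment:
  ICH2 → C:1 H:2 I:1
  CH2 → C:1 H:2
  CH2 → C:1 H:2
  CH2 → C:1 H:2
  CH(CN) → C:2 H:1 N:1
  CH2 → C:1 H:2
  CH3 → C:1 H:3
Element totals:
  C: 8
  H: 14
  I: 1
  N: 1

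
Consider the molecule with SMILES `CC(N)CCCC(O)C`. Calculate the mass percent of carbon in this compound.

Atom tally by fragment:
  CH3 → C:1 H:3
  CH(NH2) → C:1 H:3 N:1
  CH2 → C:1 H:2
  CH2 → C:1 H:2
  CH2 → C:1 H:2
  CH(OH) → C:1 H:2 O:1
  CH3 → C:1 H:3
Element totals:
  C: 7
  H: 17
  N: 1
  O: 1
Molecular formula: C7H17NO.
Molar mass = 131.219 g/mol.
Mass from C: 7 × 12.011 = 84.077 g/mol.
%C = 84.077 / 131.219 × 100 = 64.07%.

64.07%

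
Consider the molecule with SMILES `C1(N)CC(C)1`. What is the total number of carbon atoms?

4

Atom tally by fragment:
  cyclopropane ring core → C:3 H:6
  (− 2 ring H displaced by substituents)
  + NH2 → N:1 H:2
  + CH3 → C:1 H:3
Element totals:
  C: 4
  H: 9
  N: 1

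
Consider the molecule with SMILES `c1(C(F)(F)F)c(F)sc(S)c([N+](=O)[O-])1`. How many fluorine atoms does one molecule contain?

4

Atom tally by fragment:
  thiophene ring core → C:4 H:4 S:1
  (− 4 ring H displaced by substituents)
  + CF3 → C:1 F:3
  + F → F:1
  + SH → S:1 H:1
  + NO2 → N:1 O:2
Element totals:
  C: 5
  H: 1
  F: 4
  N: 1
  O: 2
  S: 2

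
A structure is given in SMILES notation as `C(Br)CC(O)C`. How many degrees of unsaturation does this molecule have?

0

Atom tally by fragment:
  BrCH2 → C:1 H:2 Br:1
  CH2 → C:1 H:2
  CH(OH) → C:1 H:2 O:1
  CH3 → C:1 H:3
Element totals:
  C: 4
  H: 9
  Br: 1
  O: 1
Molecular formula: C4H9BrO.
DoU = (2C + 2 + N − H − X) / 2 = (2·4 + 2 + 0 − 9 − 1) / 2 = 0.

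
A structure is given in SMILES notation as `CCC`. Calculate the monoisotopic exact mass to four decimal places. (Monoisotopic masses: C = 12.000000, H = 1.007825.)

Atom tally by fragment:
  CH3 → C:1 H:3
  CH2 → C:1 H:2
  CH3 → C:1 H:3
Element totals:
  C: 3
  H: 8
Molecular formula: C3H8.
  M = 3(12.0) + 8(1.007825)
    = 36.000000 + 8.062600 = 44.062600

44.0626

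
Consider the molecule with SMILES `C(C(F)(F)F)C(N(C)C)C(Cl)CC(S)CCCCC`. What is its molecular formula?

C13H25ClF3NS

Atom tally by fragment:
  F3CCH2 → C:2 H:2 F:3
  CH(N(CH3)2) → C:3 H:7 N:1
  CH(Cl) → C:1 H:1 Cl:1
  CH2 → C:1 H:2
  CH(SH) → C:1 H:2 S:1
  CH2 → C:1 H:2
  CH2 → C:1 H:2
  CH2 → C:1 H:2
  CH2 → C:1 H:2
  CH3 → C:1 H:3
Element totals:
  C: 13
  H: 25
  Cl: 1
  F: 3
  N: 1
  S: 1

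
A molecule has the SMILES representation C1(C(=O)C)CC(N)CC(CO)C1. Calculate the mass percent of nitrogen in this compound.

8.18%

Atom tally by fragment:
  cyclohexane ring core → C:6 H:12
  (− 3 ring H displaced by substituents)
  + COCH3 → C:2 H:3 O:1
  + NH2 → N:1 H:2
  + CH2OH → C:1 H:3 O:1
Element totals:
  C: 9
  H: 17
  N: 1
  O: 2
Molecular formula: C9H17NO2.
Molar mass = 171.240 g/mol.
Mass from N: 1 × 14.007 = 14.007 g/mol.
%N = 14.007 / 171.240 × 100 = 8.18%.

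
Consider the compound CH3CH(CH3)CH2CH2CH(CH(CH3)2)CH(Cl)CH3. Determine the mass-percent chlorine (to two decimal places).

Element totals:
  C: 11
  H: 23
  Cl: 1
Molecular formula: C11H23Cl.
Molar mass = 190.755 g/mol.
Mass from Cl: 1 × 35.45 = 35.450 g/mol.
%Cl = 35.450 / 190.755 × 100 = 18.58%.

18.58%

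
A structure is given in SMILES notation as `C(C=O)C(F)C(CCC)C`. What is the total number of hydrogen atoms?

Atom tally by fragment:
  OHCCH2 → C:2 H:3 O:1
  CH(F) → C:1 H:1 F:1
  CH(CH2CH2CH3) → C:4 H:8
  CH3 → C:1 H:3
Element totals:
  C: 8
  H: 15
  F: 1
  O: 1

15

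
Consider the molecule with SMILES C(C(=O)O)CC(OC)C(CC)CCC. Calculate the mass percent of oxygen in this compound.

Atom tally by fragment:
  HOOCCH2 → C:2 H:3 O:2
  CH2 → C:1 H:2
  CH(OCH3) → C:2 H:4 O:1
  CH(C2H5) → C:3 H:6
  CH2 → C:1 H:2
  CH2 → C:1 H:2
  CH3 → C:1 H:3
Element totals:
  C: 11
  H: 22
  O: 3
Molecular formula: C11H22O3.
Molar mass = 202.294 g/mol.
Mass from O: 3 × 15.999 = 47.997 g/mol.
%O = 47.997 / 202.294 × 100 = 23.73%.

23.73%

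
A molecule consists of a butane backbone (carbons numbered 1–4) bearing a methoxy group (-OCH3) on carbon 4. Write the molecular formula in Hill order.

Atom tally by fragment:
  CH3 → C:1 H:3
  CH2 → C:1 H:2
  CH2 → C:1 H:2
  CH2OCH3 → C:2 H:5 O:1
Element totals:
  C: 5
  H: 12
  O: 1

C5H12O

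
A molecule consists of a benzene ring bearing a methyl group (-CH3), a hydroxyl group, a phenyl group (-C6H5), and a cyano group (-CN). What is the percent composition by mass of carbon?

80.36%

Atom tally by fragment:
  benzene ring core → C:6 H:6
  (− 4 ring H displaced by substituents)
  + CH3 → C:1 H:3
  + OH → O:1 H:1
  + C6H5 → C:6 H:5
  + CN → C:1 N:1
Element totals:
  C: 14
  H: 11
  N: 1
  O: 1
Molecular formula: C14H11NO.
Molar mass = 209.248 g/mol.
Mass from C: 14 × 12.011 = 168.154 g/mol.
%C = 168.154 / 209.248 × 100 = 80.36%.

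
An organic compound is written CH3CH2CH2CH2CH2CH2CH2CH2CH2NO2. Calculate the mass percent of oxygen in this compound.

18.47%

Atom tally by fragment:
  CH3 → C:1 H:3
  CH2 → C:1 H:2
  CH2 → C:1 H:2
  CH2 → C:1 H:2
  CH2 → C:1 H:2
  CH2 → C:1 H:2
  CH2 → C:1 H:2
  CH2 → C:1 H:2
  CH2NO2 → C:1 H:2 N:1 O:2
Element totals:
  C: 9
  H: 19
  N: 1
  O: 2
Molecular formula: C9H19NO2.
Molar mass = 173.256 g/mol.
Mass from O: 2 × 15.999 = 31.998 g/mol.
%O = 31.998 / 173.256 × 100 = 18.47%.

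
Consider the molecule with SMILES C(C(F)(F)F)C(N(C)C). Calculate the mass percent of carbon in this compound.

42.55%

Atom tally by fragment:
  F3CCH2 → C:2 H:2 F:3
  CH2N(CH3)2 → C:3 H:8 N:1
Element totals:
  C: 5
  H: 10
  F: 3
  N: 1
Molecular formula: C5H10F3N.
Molar mass = 141.136 g/mol.
Mass from C: 5 × 12.011 = 60.055 g/mol.
%C = 60.055 / 141.136 × 100 = 42.55%.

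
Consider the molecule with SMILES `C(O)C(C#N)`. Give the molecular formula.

Atom tally by fragment:
  HOCH2 → C:1 H:3 O:1
  CH2CN → C:2 H:2 N:1
Element totals:
  C: 3
  H: 5
  N: 1
  O: 1

C3H5NO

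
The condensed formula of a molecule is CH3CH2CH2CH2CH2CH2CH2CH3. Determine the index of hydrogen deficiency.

Element totals:
  C: 8
  H: 18
Molecular formula: C8H18.
DoU = (2C + 2 + N − H − X) / 2 = (2·8 + 2 + 0 − 18 − 0) / 2 = 0.

0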